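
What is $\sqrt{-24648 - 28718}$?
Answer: $i \sqrt{53366} \approx 231.01 i$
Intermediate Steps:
$\sqrt{-24648 - 28718} = \sqrt{-53366} = i \sqrt{53366}$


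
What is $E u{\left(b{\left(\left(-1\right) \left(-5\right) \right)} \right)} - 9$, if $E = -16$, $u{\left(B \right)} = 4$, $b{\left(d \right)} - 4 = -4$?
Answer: $-73$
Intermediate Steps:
$b{\left(d \right)} = 0$ ($b{\left(d \right)} = 4 - 4 = 0$)
$E u{\left(b{\left(\left(-1\right) \left(-5\right) \right)} \right)} - 9 = \left(-16\right) 4 - 9 = -64 - 9 = -73$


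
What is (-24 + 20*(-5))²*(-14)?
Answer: -215264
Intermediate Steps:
(-24 + 20*(-5))²*(-14) = (-24 - 100)²*(-14) = (-124)²*(-14) = 15376*(-14) = -215264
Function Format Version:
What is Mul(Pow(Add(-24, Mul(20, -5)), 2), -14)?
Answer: -215264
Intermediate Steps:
Mul(Pow(Add(-24, Mul(20, -5)), 2), -14) = Mul(Pow(Add(-24, -100), 2), -14) = Mul(Pow(-124, 2), -14) = Mul(15376, -14) = -215264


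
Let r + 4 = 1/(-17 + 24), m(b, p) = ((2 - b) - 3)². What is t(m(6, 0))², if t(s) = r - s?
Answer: 136900/49 ≈ 2793.9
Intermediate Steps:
m(b, p) = (-1 - b)²
r = -27/7 (r = -4 + 1/(-17 + 24) = -4 + 1/7 = -4 + ⅐ = -27/7 ≈ -3.8571)
t(s) = -27/7 - s
t(m(6, 0))² = (-27/7 - (1 + 6)²)² = (-27/7 - 1*7²)² = (-27/7 - 1*49)² = (-27/7 - 49)² = (-370/7)² = 136900/49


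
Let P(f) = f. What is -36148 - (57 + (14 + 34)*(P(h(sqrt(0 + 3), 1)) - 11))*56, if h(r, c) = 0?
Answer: -9772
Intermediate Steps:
-36148 - (57 + (14 + 34)*(P(h(sqrt(0 + 3), 1)) - 11))*56 = -36148 - (57 + (14 + 34)*(0 - 11))*56 = -36148 - (57 + 48*(-11))*56 = -36148 - (57 - 528)*56 = -36148 - (-471)*56 = -36148 - 1*(-26376) = -36148 + 26376 = -9772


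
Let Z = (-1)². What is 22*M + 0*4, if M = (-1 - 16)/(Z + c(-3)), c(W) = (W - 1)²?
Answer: -22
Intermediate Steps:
Z = 1
c(W) = (-1 + W)²
M = -1 (M = (-1 - 16)/(1 + (-1 - 3)²) = -17/(1 + (-4)²) = -17/(1 + 16) = -17/17 = -17*1/17 = -1)
22*M + 0*4 = 22*(-1) + 0*4 = -22 + 0 = -22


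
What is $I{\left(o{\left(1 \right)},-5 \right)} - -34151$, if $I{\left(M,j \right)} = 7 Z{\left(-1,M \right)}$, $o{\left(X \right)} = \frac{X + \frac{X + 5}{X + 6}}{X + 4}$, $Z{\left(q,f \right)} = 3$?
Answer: $34172$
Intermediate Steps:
$o{\left(X \right)} = \frac{X + \frac{5 + X}{6 + X}}{4 + X}$
$I{\left(M,j \right)} = 21$ ($I{\left(M,j \right)} = 7 \cdot 3 = 21$)
$I{\left(o{\left(1 \right)},-5 \right)} - -34151 = 21 - -34151 = 21 + 34151 = 34172$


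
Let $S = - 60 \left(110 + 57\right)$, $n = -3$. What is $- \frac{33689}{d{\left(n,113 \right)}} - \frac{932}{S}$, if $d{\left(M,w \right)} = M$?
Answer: $\frac{28130548}{2505} \approx 11230.0$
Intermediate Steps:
$S = -10020$ ($S = \left(-60\right) 167 = -10020$)
$- \frac{33689}{d{\left(n,113 \right)}} - \frac{932}{S} = - \frac{33689}{-3} - \frac{932}{-10020} = \left(-33689\right) \left(- \frac{1}{3}\right) - - \frac{233}{2505} = \frac{33689}{3} + \frac{233}{2505} = \frac{28130548}{2505}$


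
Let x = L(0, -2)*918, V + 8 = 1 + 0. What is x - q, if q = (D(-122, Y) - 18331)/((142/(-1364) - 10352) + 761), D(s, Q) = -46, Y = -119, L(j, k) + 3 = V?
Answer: -60060134054/6541133 ≈ -9181.9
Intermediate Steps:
V = -7 (V = -8 + (1 + 0) = -8 + 1 = -7)
L(j, k) = -10 (L(j, k) = -3 - 7 = -10)
x = -9180 (x = -10*918 = -9180)
q = 12533114/6541133 (q = (-46 - 18331)/((142/(-1364) - 10352) + 761) = -18377/((142*(-1/1364) - 10352) + 761) = -18377/((-71/682 - 10352) + 761) = -18377/(-7060135/682 + 761) = -18377/(-6541133/682) = -18377*(-682/6541133) = 12533114/6541133 ≈ 1.9160)
x - q = -9180 - 1*12533114/6541133 = -9180 - 12533114/6541133 = -60060134054/6541133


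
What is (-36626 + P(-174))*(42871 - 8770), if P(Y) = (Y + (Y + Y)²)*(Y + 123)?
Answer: -211564513656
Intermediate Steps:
P(Y) = (123 + Y)*(Y + 4*Y²) (P(Y) = (Y + (2*Y)²)*(123 + Y) = (Y + 4*Y²)*(123 + Y) = (123 + Y)*(Y + 4*Y²))
(-36626 + P(-174))*(42871 - 8770) = (-36626 - 174*(123 + 4*(-174)² + 493*(-174)))*(42871 - 8770) = (-36626 - 174*(123 + 4*30276 - 85782))*34101 = (-36626 - 174*(123 + 121104 - 85782))*34101 = (-36626 - 174*35445)*34101 = (-36626 - 6167430)*34101 = -6204056*34101 = -211564513656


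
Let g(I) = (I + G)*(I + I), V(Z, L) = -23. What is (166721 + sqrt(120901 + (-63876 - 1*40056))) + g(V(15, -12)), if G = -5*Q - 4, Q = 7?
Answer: 169573 + sqrt(16969) ≈ 1.6970e+5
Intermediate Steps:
G = -39 (G = -5*7 - 4 = -35 - 4 = -39)
g(I) = 2*I*(-39 + I) (g(I) = (I - 39)*(I + I) = (-39 + I)*(2*I) = 2*I*(-39 + I))
(166721 + sqrt(120901 + (-63876 - 1*40056))) + g(V(15, -12)) = (166721 + sqrt(120901 + (-63876 - 1*40056))) + 2*(-23)*(-39 - 23) = (166721 + sqrt(120901 + (-63876 - 40056))) + 2*(-23)*(-62) = (166721 + sqrt(120901 - 103932)) + 2852 = (166721 + sqrt(16969)) + 2852 = 169573 + sqrt(16969)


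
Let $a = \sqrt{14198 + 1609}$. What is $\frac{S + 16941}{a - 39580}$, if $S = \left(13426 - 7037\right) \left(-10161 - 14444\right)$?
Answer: $\frac{478566054640}{120504661} + \frac{12091108 \sqrt{15807}}{120504661} \approx 3984.0$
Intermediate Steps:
$a = \sqrt{15807} \approx 125.73$
$S = -157201345$ ($S = 6389 \left(-24605\right) = -157201345$)
$\frac{S + 16941}{a - 39580} = \frac{-157201345 + 16941}{\sqrt{15807} - 39580} = - \frac{157184404}{-39580 + \sqrt{15807}}$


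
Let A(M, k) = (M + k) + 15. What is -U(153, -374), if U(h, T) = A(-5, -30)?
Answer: 20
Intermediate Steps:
A(M, k) = 15 + M + k
U(h, T) = -20 (U(h, T) = 15 - 5 - 30 = -20)
-U(153, -374) = -1*(-20) = 20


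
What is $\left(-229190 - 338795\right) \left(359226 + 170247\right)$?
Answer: $-300732721905$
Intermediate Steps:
$\left(-229190 - 338795\right) \left(359226 + 170247\right) = \left(-567985\right) 529473 = -300732721905$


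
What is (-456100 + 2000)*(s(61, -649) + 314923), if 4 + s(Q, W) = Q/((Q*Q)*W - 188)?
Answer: -345373125252794200/2415117 ≈ -1.4300e+11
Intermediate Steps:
s(Q, W) = -4 + Q/(-188 + W*Q²) (s(Q, W) = -4 + Q/((Q*Q)*W - 188) = -4 + Q/(Q²*W - 188) = -4 + Q/(W*Q² - 188) = -4 + Q/(-188 + W*Q²))
(-456100 + 2000)*(s(61, -649) + 314923) = (-456100 + 2000)*((752 + 61 - 4*(-649)*61²)/(-188 - 649*61²) + 314923) = -454100*((752 + 61 - 4*(-649)*3721)/(-188 - 649*3721) + 314923) = -454100*((752 + 61 + 9659716)/(-188 - 2414929) + 314923) = -454100*(9660529/(-2415117) + 314923) = -454100*(-1/2415117*9660529 + 314923) = -454100*(-9660529/2415117 + 314923) = -454100*760566230462/2415117 = -345373125252794200/2415117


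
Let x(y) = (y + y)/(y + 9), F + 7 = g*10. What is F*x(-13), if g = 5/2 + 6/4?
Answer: 429/2 ≈ 214.50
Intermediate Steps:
g = 4 (g = 5*(½) + 6*(¼) = 5/2 + 3/2 = 4)
F = 33 (F = -7 + 4*10 = -7 + 40 = 33)
x(y) = 2*y/(9 + y) (x(y) = (2*y)/(9 + y) = 2*y/(9 + y))
F*x(-13) = 33*(2*(-13)/(9 - 13)) = 33*(2*(-13)/(-4)) = 33*(2*(-13)*(-¼)) = 33*(13/2) = 429/2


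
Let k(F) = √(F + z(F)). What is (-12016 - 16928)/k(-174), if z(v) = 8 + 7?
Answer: 9648*I*√159/53 ≈ 2295.4*I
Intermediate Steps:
z(v) = 15
k(F) = √(15 + F) (k(F) = √(F + 15) = √(15 + F))
(-12016 - 16928)/k(-174) = (-12016 - 16928)/(√(15 - 174)) = -28944*(-I*√159/159) = -(-9648)*I*√159/53 = 9648*I*√159/53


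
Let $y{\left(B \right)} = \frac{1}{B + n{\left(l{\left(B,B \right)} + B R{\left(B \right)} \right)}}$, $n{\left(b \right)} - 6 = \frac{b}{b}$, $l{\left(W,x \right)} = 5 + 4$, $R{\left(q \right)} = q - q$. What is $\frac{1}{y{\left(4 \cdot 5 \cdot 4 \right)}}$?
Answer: $87$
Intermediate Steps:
$R{\left(q \right)} = 0$
$l{\left(W,x \right)} = 9$
$n{\left(b \right)} = 7$ ($n{\left(b \right)} = 6 + \frac{b}{b} = 6 + 1 = 7$)
$y{\left(B \right)} = \frac{1}{7 + B}$ ($y{\left(B \right)} = \frac{1}{B + 7} = \frac{1}{7 + B}$)
$\frac{1}{y{\left(4 \cdot 5 \cdot 4 \right)}} = \frac{1}{\frac{1}{7 + 4 \cdot 5 \cdot 4}} = \frac{1}{\frac{1}{7 + 20 \cdot 4}} = \frac{1}{\frac{1}{7 + 80}} = \frac{1}{\frac{1}{87}} = 87$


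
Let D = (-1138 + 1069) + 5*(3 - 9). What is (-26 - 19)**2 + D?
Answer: 1926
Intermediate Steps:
D = -99 (D = -69 + 5*(-6) = -69 - 30 = -99)
(-26 - 19)**2 + D = (-26 - 19)**2 - 99 = (-45)**2 - 99 = 2025 - 99 = 1926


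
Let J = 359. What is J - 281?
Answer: 78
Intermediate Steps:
J - 281 = 359 - 281 = 78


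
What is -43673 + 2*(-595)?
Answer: -44863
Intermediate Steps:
-43673 + 2*(-595) = -43673 - 1190 = -44863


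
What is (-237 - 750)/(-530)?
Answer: 987/530 ≈ 1.8623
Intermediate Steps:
(-237 - 750)/(-530) = -1/530*(-987) = 987/530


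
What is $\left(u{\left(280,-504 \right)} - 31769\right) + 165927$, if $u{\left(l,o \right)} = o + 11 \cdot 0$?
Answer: $133654$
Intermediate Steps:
$u{\left(l,o \right)} = o$ ($u{\left(l,o \right)} = o + 0 = o$)
$\left(u{\left(280,-504 \right)} - 31769\right) + 165927 = \left(-504 - 31769\right) + 165927 = -32273 + 165927 = 133654$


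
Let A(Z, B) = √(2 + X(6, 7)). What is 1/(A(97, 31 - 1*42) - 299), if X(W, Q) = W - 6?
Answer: -299/89399 - √2/89399 ≈ -0.0033604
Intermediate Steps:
X(W, Q) = -6 + W
A(Z, B) = √2 (A(Z, B) = √(2 + (-6 + 6)) = √(2 + 0) = √2)
1/(A(97, 31 - 1*42) - 299) = 1/(√2 - 299) = 1/(-299 + √2)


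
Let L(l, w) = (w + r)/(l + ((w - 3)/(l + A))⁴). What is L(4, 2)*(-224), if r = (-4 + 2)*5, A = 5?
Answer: 11757312/26245 ≈ 447.98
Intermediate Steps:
r = -10 (r = -2*5 = -10)
L(l, w) = (-10 + w)/(l + (-3 + w)⁴/(5 + l)⁴) (L(l, w) = (w - 10)/(l + ((w - 3)/(l + 5))⁴) = (-10 + w)/(l + ((-3 + w)/(5 + l))⁴) = (-10 + w)/(l + (-3 + w)⁴/(5 + l)⁴))
L(4, 2)*(-224) = ((5 + 4)⁴*(-10 + 2)/((-3 + 2)⁴ + 4*(5 + 4)⁴))*(-224) = (9⁴*(-8)/((-1)⁴ + 4*9⁴))*(-224) = (6561*(-8)/(1 + 4*6561))*(-224) = (6561*(-8)/(1 + 26244))*(-224) = (6561*(-8)/26245)*(-224) = (6561*(1/26245)*(-8))*(-224) = -52488/26245*(-224) = 11757312/26245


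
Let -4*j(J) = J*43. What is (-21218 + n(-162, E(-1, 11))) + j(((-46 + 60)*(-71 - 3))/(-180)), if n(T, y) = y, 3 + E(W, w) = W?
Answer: -3831097/180 ≈ -21284.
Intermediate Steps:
E(W, w) = -3 + W
j(J) = -43*J/4 (j(J) = -J*43/4 = -43*J/4)
(-21218 + n(-162, E(-1, 11))) + j(((-46 + 60)*(-71 - 3))/(-180)) = (-21218 + (-3 - 1)) - 43*(-46 + 60)*(-71 - 3)/(4*(-180)) = (-21218 - 4) - 43*14*(-74)*(-1)/(4*180) = -21222 - (-11137)*(-1)/180 = -21222 - 43/4*259/45 = -21222 - 11137/180 = -3831097/180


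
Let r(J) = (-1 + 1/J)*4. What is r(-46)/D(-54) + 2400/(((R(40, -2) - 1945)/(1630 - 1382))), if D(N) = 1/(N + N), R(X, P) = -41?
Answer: 1078712/7613 ≈ 141.69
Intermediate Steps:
r(J) = -4 + 4/J
D(N) = 1/(2*N)
r(-46)/D(-54) + 2400/(((R(40, -2) - 1945)/(1630 - 1382))) = (-4 + 4/(-46))/(((1/2)/(-54))) + 2400/(((-41 - 1945)/(1630 - 1382))) = (-4 + 4*(-1/46))/(((1/2)*(-1/54))) + 2400/((-1986/248)) = (-4 - 2/23)/(-1/108) + 2400/((-1986*1/248)) = -94/23*(-108) + 2400/(-993/124) = 10152/23 + 2400*(-124/993) = 10152/23 - 99200/331 = 1078712/7613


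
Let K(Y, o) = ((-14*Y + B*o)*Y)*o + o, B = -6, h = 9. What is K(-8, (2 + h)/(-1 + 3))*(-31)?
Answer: 215171/2 ≈ 1.0759e+5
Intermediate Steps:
K(Y, o) = o + Y*o*(-14*Y - 6*o) (K(Y, o) = ((-14*Y - 6*o)*Y)*o + o = (Y*(-14*Y - 6*o))*o + o = Y*o*(-14*Y - 6*o) + o = o + Y*o*(-14*Y - 6*o))
K(-8, (2 + h)/(-1 + 3))*(-31) = (((2 + 9)/(-1 + 3))*(1 - 14*(-8)² - 6*(-8)*(2 + 9)/(-1 + 3)))*(-31) = ((11/2)*(1 - 14*64 - 6*(-8)*11/2))*(-31) = ((11*(½))*(1 - 896 - 6*(-8)*11*(½)))*(-31) = (11*(1 - 896 - 6*(-8)*11/2)/2)*(-31) = (11*(1 - 896 + 264)/2)*(-31) = ((11/2)*(-631))*(-31) = -6941/2*(-31) = 215171/2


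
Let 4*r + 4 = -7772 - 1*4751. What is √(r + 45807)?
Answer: √170701/2 ≈ 206.58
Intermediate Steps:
r = -12527/4 (r = -1 + (-7772 - 1*4751)/4 = -1 + (-7772 - 4751)/4 = -1 + (¼)*(-12523) = -1 - 12523/4 = -12527/4 ≈ -3131.8)
√(r + 45807) = √(-12527/4 + 45807) = √(170701/4) = √170701/2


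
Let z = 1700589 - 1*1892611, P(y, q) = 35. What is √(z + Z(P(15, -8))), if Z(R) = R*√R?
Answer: √(-192022 + 35*√35) ≈ 437.97*I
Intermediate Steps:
Z(R) = R^(3/2)
z = -192022 (z = 1700589 - 1892611 = -192022)
√(z + Z(P(15, -8))) = √(-192022 + 35^(3/2)) = √(-192022 + 35*√35)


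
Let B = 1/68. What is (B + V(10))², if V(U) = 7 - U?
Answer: 41209/4624 ≈ 8.9120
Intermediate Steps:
B = 1/68 ≈ 0.014706
(B + V(10))² = (1/68 + (7 - 1*10))² = (1/68 + (7 - 10))² = (1/68 - 3)² = (-203/68)² = 41209/4624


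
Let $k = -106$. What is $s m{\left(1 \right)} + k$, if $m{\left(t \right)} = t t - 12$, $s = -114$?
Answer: $1148$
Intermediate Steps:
$m{\left(t \right)} = -12 + t^{2}$ ($m{\left(t \right)} = t^{2} - 12 = -12 + t^{2}$)
$s m{\left(1 \right)} + k = - 114 \left(-12 + 1^{2}\right) - 106 = - 114 \left(-12 + 1\right) - 106 = \left(-114\right) \left(-11\right) - 106 = 1254 - 106 = 1148$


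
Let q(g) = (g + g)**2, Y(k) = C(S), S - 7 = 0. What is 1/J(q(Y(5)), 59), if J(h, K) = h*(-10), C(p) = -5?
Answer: -1/1000 ≈ -0.0010000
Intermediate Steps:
S = 7 (S = 7 + 0 = 7)
Y(k) = -5
q(g) = 4*g**2 (q(g) = (2*g)**2 = 4*g**2)
J(h, K) = -10*h
1/J(q(Y(5)), 59) = 1/(-40*(-5)**2) = 1/(-40*25) = 1/(-10*100) = 1/(-1000) = -1/1000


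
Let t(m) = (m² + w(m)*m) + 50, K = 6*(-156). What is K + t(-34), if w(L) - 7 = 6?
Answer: -172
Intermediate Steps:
w(L) = 13 (w(L) = 7 + 6 = 13)
K = -936
t(m) = 50 + m² + 13*m (t(m) = (m² + 13*m) + 50 = 50 + m² + 13*m)
K + t(-34) = -936 + (50 + (-34)² + 13*(-34)) = -936 + (50 + 1156 - 442) = -936 + 764 = -172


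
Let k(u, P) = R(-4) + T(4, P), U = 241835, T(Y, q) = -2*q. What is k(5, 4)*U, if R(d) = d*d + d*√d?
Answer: 1934680 - 1934680*I ≈ 1.9347e+6 - 1.9347e+6*I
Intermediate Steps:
R(d) = d² + d^(3/2)
k(u, P) = 16 - 8*I - 2*P (k(u, P) = ((-4)² + (-4)^(3/2)) - 2*P = (16 - 8*I) - 2*P = 16 - 8*I - 2*P)
k(5, 4)*U = (16 - 8*I - 2*4)*241835 = (16 - 8*I - 8)*241835 = (8 - 8*I)*241835 = 1934680 - 1934680*I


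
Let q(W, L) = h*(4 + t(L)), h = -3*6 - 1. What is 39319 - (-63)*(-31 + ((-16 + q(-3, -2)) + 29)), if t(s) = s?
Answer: 35791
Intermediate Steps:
h = -19 (h = -18 - 1 = -19)
q(W, L) = -76 - 19*L (q(W, L) = -19*(4 + L) = -76 - 19*L)
39319 - (-63)*(-31 + ((-16 + q(-3, -2)) + 29)) = 39319 - (-63)*(-31 + ((-16 + (-76 - 19*(-2))) + 29)) = 39319 - (-63)*(-31 + ((-16 + (-76 + 38)) + 29)) = 39319 - (-63)*(-31 + ((-16 - 38) + 29)) = 39319 - (-63)*(-31 + (-54 + 29)) = 39319 - (-63)*(-31 - 25) = 39319 - (-63)*(-56) = 39319 - 1*3528 = 39319 - 3528 = 35791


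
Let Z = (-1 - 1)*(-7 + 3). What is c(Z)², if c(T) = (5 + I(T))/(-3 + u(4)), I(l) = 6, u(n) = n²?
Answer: 121/169 ≈ 0.71598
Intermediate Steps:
Z = 8 (Z = -2*(-4) = 8)
c(T) = 11/13 (c(T) = (5 + 6)/(-3 + 4²) = 11/(-3 + 16) = 11/13)
c(Z)² = (11/13)² = 121/169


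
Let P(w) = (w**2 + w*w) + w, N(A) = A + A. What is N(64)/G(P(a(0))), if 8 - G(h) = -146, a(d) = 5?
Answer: 64/77 ≈ 0.83117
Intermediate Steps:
N(A) = 2*A
P(w) = w + 2*w**2 (P(w) = (w**2 + w**2) + w = 2*w**2 + w = w + 2*w**2)
G(h) = 154 (G(h) = 8 - 1*(-146) = 8 + 146 = 154)
N(64)/G(P(a(0))) = (2*64)/154 = 128*(1/154) = 64/77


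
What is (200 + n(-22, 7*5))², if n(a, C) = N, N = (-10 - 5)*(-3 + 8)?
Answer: 15625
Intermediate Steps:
N = -75 (N = -15*5 = -75)
n(a, C) = -75
(200 + n(-22, 7*5))² = (200 - 75)² = 125² = 15625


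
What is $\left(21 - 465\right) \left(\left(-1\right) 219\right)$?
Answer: $97236$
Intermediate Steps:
$\left(21 - 465\right) \left(\left(-1\right) 219\right) = \left(-444\right) \left(-219\right) = 97236$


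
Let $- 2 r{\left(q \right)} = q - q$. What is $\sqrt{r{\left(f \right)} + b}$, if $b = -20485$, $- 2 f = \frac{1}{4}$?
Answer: $i \sqrt{20485} \approx 143.13 i$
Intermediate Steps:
$f = - \frac{1}{8}$ ($f = - \frac{1}{2 \cdot 4} = \left(- \frac{1}{2}\right) \frac{1}{4} = - \frac{1}{8} \approx -0.125$)
$r{\left(q \right)} = 0$ ($r{\left(q \right)} = - \frac{q - q}{2} = \left(- \frac{1}{2}\right) 0 = 0$)
$\sqrt{r{\left(f \right)} + b} = \sqrt{0 - 20485} = \sqrt{-20485} = i \sqrt{20485}$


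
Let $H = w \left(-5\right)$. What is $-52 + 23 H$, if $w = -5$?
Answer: $523$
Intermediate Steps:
$H = 25$ ($H = \left(-5\right) \left(-5\right) = 25$)
$-52 + 23 H = -52 + 23 \cdot 25 = -52 + 575 = 523$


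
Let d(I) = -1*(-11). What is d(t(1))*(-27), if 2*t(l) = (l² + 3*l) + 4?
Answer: -297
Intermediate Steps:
t(l) = 2 + l²/2 + 3*l/2 (t(l) = ((l² + 3*l) + 4)/2 = (4 + l² + 3*l)/2 = 2 + l²/2 + 3*l/2)
d(I) = 11
d(t(1))*(-27) = 11*(-27) = -297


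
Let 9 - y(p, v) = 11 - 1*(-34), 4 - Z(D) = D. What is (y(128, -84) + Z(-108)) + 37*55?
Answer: 2111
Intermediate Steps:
Z(D) = 4 - D
y(p, v) = -36 (y(p, v) = 9 - (11 - 1*(-34)) = 9 - (11 + 34) = 9 - 1*45 = 9 - 45 = -36)
(y(128, -84) + Z(-108)) + 37*55 = (-36 + (4 - 1*(-108))) + 37*55 = (-36 + (4 + 108)) + 2035 = (-36 + 112) + 2035 = 76 + 2035 = 2111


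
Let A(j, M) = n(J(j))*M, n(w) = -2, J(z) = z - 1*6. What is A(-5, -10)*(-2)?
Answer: -40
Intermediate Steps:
J(z) = -6 + z (J(z) = z - 6 = -6 + z)
A(j, M) = -2*M
A(-5, -10)*(-2) = -2*(-10)*(-2) = 20*(-2) = -40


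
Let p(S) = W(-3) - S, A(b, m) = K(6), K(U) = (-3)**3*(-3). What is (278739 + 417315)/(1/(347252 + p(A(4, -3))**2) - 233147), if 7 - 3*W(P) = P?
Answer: -1106571684039/370652087935 ≈ -2.9855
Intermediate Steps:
W(P) = 7/3 - P/3
K(U) = 81 (K(U) = -27*(-3) = 81)
A(b, m) = 81
p(S) = 10/3 - S (p(S) = (7/3 - 1/3*(-3)) - S = (7/3 + 1) - S = 10/3 - S)
(278739 + 417315)/(1/(347252 + p(A(4, -3))**2) - 233147) = (278739 + 417315)/(1/(347252 + (10/3 - 1*81)**2) - 233147) = 696054/(1/(347252 + (10/3 - 81)**2) - 233147) = 696054/(1/(347252 + (-233/3)**2) - 233147) = 696054/(1/(347252 + 54289/9) - 233147) = 696054/(1/(3179557/9) - 233147) = 696054/(9/3179557 - 233147) = 696054/(-741304175870/3179557) = 696054*(-3179557/741304175870) = -1106571684039/370652087935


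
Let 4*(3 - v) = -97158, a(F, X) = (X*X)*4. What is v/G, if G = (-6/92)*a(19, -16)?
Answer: -372485/1024 ≈ -363.75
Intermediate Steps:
a(F, X) = 4*X² (a(F, X) = X²*4 = 4*X²)
v = 48585/2 (v = 3 - ¼*(-97158) = 3 + 48579/2 = 48585/2 ≈ 24293.)
G = -1536/23 (G = (-6/92)*(4*(-16)²) = (-6*1/92)*(4*256) = -3/46*1024 = -1536/23 ≈ -66.783)
v/G = 48585/(2*(-1536/23)) = (48585/2)*(-23/1536) = -372485/1024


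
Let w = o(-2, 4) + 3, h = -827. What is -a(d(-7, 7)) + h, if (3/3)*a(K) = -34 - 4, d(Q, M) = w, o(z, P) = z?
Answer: -789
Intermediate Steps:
w = 1 (w = -2 + 3 = 1)
d(Q, M) = 1
a(K) = -38 (a(K) = -34 - 4 = -38)
-a(d(-7, 7)) + h = -1*(-38) - 827 = 38 - 827 = -789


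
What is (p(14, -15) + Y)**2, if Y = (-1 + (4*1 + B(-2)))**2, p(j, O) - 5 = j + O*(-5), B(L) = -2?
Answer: 9025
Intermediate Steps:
p(j, O) = 5 + j - 5*O (p(j, O) = 5 + (j + O*(-5)) = 5 + (j - 5*O) = 5 + j - 5*O)
Y = 1 (Y = (-1 + (4*1 - 2))**2 = (-1 + (4 - 2))**2 = (-1 + 2)**2 = 1**2 = 1)
(p(14, -15) + Y)**2 = ((5 + 14 - 5*(-15)) + 1)**2 = ((5 + 14 + 75) + 1)**2 = (94 + 1)**2 = 95**2 = 9025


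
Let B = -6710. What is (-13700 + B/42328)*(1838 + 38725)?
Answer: -1069204376115/1924 ≈ -5.5572e+8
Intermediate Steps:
(-13700 + B/42328)*(1838 + 38725) = (-13700 - 6710/42328)*(1838 + 38725) = (-13700 - 6710*1/42328)*40563 = (-13700 - 305/1924)*40563 = -26359105/1924*40563 = -1069204376115/1924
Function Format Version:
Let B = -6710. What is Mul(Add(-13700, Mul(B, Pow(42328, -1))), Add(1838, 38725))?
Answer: Rational(-1069204376115, 1924) ≈ -5.5572e+8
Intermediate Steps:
Mul(Add(-13700, Mul(B, Pow(42328, -1))), Add(1838, 38725)) = Mul(Add(-13700, Mul(-6710, Pow(42328, -1))), Add(1838, 38725)) = Mul(Add(-13700, Mul(-6710, Rational(1, 42328))), 40563) = Mul(Add(-13700, Rational(-305, 1924)), 40563) = Mul(Rational(-26359105, 1924), 40563) = Rational(-1069204376115, 1924)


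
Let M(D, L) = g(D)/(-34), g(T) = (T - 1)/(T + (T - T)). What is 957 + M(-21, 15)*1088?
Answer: 19393/21 ≈ 923.48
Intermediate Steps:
g(T) = (-1 + T)/T (g(T) = (-1 + T)/(T + 0) = (-1 + T)/T)
M(D, L) = -(-1 + D)/(34*D) (M(D, L) = ((-1 + D)/D)/(-34) = ((-1 + D)/D)*(-1/34) = -(-1 + D)/(34*D))
957 + M(-21, 15)*1088 = 957 + ((1/34)*(1 - 1*(-21))/(-21))*1088 = 957 + ((1/34)*(-1/21)*(1 + 21))*1088 = 957 + ((1/34)*(-1/21)*22)*1088 = 957 - 11/357*1088 = 957 - 704/21 = 19393/21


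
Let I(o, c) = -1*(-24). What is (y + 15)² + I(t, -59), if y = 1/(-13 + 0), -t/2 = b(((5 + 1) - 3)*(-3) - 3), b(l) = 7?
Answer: 41692/169 ≈ 246.70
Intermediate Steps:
t = -14 (t = -2*7 = -14)
I(o, c) = 24
y = -1/13 (y = 1/(-13) = -1/13 ≈ -0.076923)
(y + 15)² + I(t, -59) = (-1/13 + 15)² + 24 = (194/13)² + 24 = 37636/169 + 24 = 41692/169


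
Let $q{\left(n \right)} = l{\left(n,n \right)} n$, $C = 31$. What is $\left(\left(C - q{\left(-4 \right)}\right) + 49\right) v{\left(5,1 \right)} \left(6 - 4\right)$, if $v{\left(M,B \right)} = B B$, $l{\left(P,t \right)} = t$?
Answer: $128$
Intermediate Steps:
$v{\left(M,B \right)} = B^{2}$
$q{\left(n \right)} = n^{2}$ ($q{\left(n \right)} = n n = n^{2}$)
$\left(\left(C - q{\left(-4 \right)}\right) + 49\right) v{\left(5,1 \right)} \left(6 - 4\right) = \left(\left(31 - \left(-4\right)^{2}\right) + 49\right) 1^{2} \left(6 - 4\right) = \left(\left(31 - 16\right) + 49\right) 1 \cdot 2 = \left(\left(31 - 16\right) + 49\right) 2 = \left(15 + 49\right) 2 = 64 \cdot 2 = 128$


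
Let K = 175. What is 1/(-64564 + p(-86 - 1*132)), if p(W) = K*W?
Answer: -1/102714 ≈ -9.7358e-6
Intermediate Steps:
p(W) = 175*W
1/(-64564 + p(-86 - 1*132)) = 1/(-64564 + 175*(-86 - 1*132)) = 1/(-64564 + 175*(-86 - 132)) = 1/(-64564 + 175*(-218)) = 1/(-64564 - 38150) = 1/(-102714) = -1/102714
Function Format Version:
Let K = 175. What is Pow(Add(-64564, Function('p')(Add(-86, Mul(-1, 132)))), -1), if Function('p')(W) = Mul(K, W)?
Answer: Rational(-1, 102714) ≈ -9.7358e-6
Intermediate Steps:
Function('p')(W) = Mul(175, W)
Pow(Add(-64564, Function('p')(Add(-86, Mul(-1, 132)))), -1) = Pow(Add(-64564, Mul(175, Add(-86, Mul(-1, 132)))), -1) = Pow(Add(-64564, Mul(175, Add(-86, -132))), -1) = Pow(Add(-64564, Mul(175, -218)), -1) = Pow(Add(-64564, -38150), -1) = Pow(-102714, -1) = Rational(-1, 102714)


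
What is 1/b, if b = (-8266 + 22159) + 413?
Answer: 1/14306 ≈ 6.9901e-5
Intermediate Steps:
b = 14306 (b = 13893 + 413 = 14306)
1/b = 1/14306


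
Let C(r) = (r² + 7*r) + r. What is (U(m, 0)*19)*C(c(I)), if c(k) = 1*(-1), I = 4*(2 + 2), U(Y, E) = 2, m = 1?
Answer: -266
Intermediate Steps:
I = 16 (I = 4*4 = 16)
c(k) = -1
C(r) = r² + 8*r
(U(m, 0)*19)*C(c(I)) = (2*19)*(-(8 - 1)) = 38*(-1*7) = 38*(-7) = -266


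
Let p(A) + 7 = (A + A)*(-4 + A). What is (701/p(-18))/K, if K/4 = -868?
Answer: -701/2725520 ≈ -0.00025720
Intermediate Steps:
K = -3472 (K = 4*(-868) = -3472)
p(A) = -7 + 2*A*(-4 + A) (p(A) = -7 + (A + A)*(-4 + A) = -7 + (2*A)*(-4 + A) = -7 + 2*A*(-4 + A))
(701/p(-18))/K = (701/(-7 - 8*(-18) + 2*(-18)**2))/(-3472) = (701/(-7 + 144 + 2*324))*(-1/3472) = (701/(-7 + 144 + 648))*(-1/3472) = (701/785)*(-1/3472) = -701/2725520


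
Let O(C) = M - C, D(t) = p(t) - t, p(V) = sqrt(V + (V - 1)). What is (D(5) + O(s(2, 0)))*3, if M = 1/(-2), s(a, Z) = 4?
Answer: -39/2 ≈ -19.500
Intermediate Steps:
p(V) = sqrt(-1 + 2*V) (p(V) = sqrt(V + (-1 + V)) = sqrt(-1 + 2*V))
D(t) = sqrt(-1 + 2*t) - t
M = -1/2 ≈ -0.50000
O(C) = -1/2 - C
(D(5) + O(s(2, 0)))*3 = ((sqrt(-1 + 2*5) - 1*5) + (-1/2 - 1*4))*3 = ((sqrt(-1 + 10) - 5) + (-1/2 - 4))*3 = ((sqrt(9) - 5) - 9/2)*3 = ((3 - 5) - 9/2)*3 = (-2 - 9/2)*3 = -13/2*3 = -39/2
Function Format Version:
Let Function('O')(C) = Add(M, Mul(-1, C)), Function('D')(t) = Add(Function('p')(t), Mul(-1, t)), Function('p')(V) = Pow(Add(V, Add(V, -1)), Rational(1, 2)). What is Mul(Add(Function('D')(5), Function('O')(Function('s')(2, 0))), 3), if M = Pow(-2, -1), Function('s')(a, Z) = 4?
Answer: Rational(-39, 2) ≈ -19.500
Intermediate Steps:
Function('p')(V) = Pow(Add(-1, Mul(2, V)), Rational(1, 2)) (Function('p')(V) = Pow(Add(V, Add(-1, V)), Rational(1, 2)) = Pow(Add(-1, Mul(2, V)), Rational(1, 2)))
Function('D')(t) = Add(Pow(Add(-1, Mul(2, t)), Rational(1, 2)), Mul(-1, t))
M = Rational(-1, 2) ≈ -0.50000
Function('O')(C) = Add(Rational(-1, 2), Mul(-1, C))
Mul(Add(Function('D')(5), Function('O')(Function('s')(2, 0))), 3) = Mul(Add(Add(Pow(Add(-1, Mul(2, 5)), Rational(1, 2)), Mul(-1, 5)), Add(Rational(-1, 2), Mul(-1, 4))), 3) = Mul(Add(Add(Pow(Add(-1, 10), Rational(1, 2)), -5), Add(Rational(-1, 2), -4)), 3) = Mul(Add(Add(Pow(9, Rational(1, 2)), -5), Rational(-9, 2)), 3) = Mul(Add(Add(3, -5), Rational(-9, 2)), 3) = Mul(Add(-2, Rational(-9, 2)), 3) = Mul(Rational(-13, 2), 3) = Rational(-39, 2)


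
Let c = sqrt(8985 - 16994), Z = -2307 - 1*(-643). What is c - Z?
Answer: 1664 + I*sqrt(8009) ≈ 1664.0 + 89.493*I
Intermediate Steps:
Z = -1664 (Z = -2307 + 643 = -1664)
c = I*sqrt(8009) (c = sqrt(-8009) = I*sqrt(8009) ≈ 89.493*I)
c - Z = I*sqrt(8009) - 1*(-1664) = I*sqrt(8009) + 1664 = 1664 + I*sqrt(8009)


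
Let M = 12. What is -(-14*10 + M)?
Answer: 128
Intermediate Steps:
-(-14*10 + M) = -(-14*10 + 12) = -(-140 + 12) = -1*(-128) = 128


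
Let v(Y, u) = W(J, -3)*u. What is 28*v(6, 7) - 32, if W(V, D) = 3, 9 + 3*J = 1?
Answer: 556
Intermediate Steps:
J = -8/3 (J = -3 + (⅓)*1 = -3 + ⅓ = -8/3 ≈ -2.6667)
v(Y, u) = 3*u
28*v(6, 7) - 32 = 28*(3*7) - 32 = 28*21 - 32 = 588 - 32 = 556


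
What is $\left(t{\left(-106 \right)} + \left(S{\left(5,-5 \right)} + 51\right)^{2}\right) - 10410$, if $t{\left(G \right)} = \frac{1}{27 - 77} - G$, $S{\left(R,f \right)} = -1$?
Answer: $- \frac{390201}{50} \approx -7804.0$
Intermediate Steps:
$t{\left(G \right)} = - \frac{1}{50} - G$ ($t{\left(G \right)} = \frac{1}{-50} - G = - \frac{1}{50} - G$)
$\left(t{\left(-106 \right)} + \left(S{\left(5,-5 \right)} + 51\right)^{2}\right) - 10410 = \left(\left(- \frac{1}{50} - -106\right) + \left(-1 + 51\right)^{2}\right) - 10410 = \left(\left(- \frac{1}{50} + 106\right) + 50^{2}\right) - 10410 = \left(\frac{5299}{50} + 2500\right) - 10410 = \frac{130299}{50} - 10410 = - \frac{390201}{50}$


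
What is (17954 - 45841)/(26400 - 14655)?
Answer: -27887/11745 ≈ -2.3744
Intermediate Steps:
(17954 - 45841)/(26400 - 14655) = -27887/11745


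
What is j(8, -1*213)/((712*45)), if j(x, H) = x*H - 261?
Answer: -131/2136 ≈ -0.061330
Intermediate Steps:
j(x, H) = -261 + H*x (j(x, H) = H*x - 261 = -261 + H*x)
j(8, -1*213)/((712*45)) = (-261 - 1*213*8)/((712*45)) = (-261 - 213*8)/32040 = (-261 - 1704)*(1/32040) = -1965*1/32040 = -131/2136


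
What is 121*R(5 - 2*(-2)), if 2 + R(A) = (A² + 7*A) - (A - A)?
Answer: 17182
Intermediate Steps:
R(A) = -2 + A² + 7*A (R(A) = -2 + ((A² + 7*A) - (A - A)) = -2 + ((A² + 7*A) - 1*0) = -2 + ((A² + 7*A) + 0) = -2 + (A² + 7*A) = -2 + A² + 7*A)
121*R(5 - 2*(-2)) = 121*(-2 + (5 - 2*(-2))² + 7*(5 - 2*(-2))) = 121*(-2 + (5 + 4)² + 7*(5 + 4)) = 121*(-2 + 9² + 7*9) = 121*(-2 + 81 + 63) = 121*142 = 17182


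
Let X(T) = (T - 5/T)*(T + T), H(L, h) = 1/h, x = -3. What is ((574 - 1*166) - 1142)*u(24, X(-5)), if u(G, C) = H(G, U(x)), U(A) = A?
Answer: 734/3 ≈ 244.67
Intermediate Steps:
X(T) = 2*T*(T - 5/T) (X(T) = (T - 5/T)*(2*T) = 2*T*(T - 5/T))
u(G, C) = -⅓ (u(G, C) = 1/(-3) = -⅓)
((574 - 1*166) - 1142)*u(24, X(-5)) = ((574 - 1*166) - 1142)*(-⅓) = ((574 - 166) - 1142)*(-⅓) = (408 - 1142)*(-⅓) = -734*(-⅓) = 734/3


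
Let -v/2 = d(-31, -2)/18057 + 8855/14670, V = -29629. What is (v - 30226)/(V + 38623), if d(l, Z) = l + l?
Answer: -266902340311/79415877762 ≈ -3.3608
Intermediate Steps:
d(l, Z) = 2*l
v = -10599013/8829873 (v = -2*((2*(-31))/18057 + 8855/14670) = -2*(-62*1/18057 + 8855*(1/14670)) = -2*(-62/18057 + 1771/2934) = -2*10599013/17659746 = -10599013/8829873 ≈ -1.2004)
(v - 30226)/(V + 38623) = (-10599013/8829873 - 30226)/(-29629 + 38623) = -266902340311/8829873/8994 = -266902340311/8829873*1/8994 = -266902340311/79415877762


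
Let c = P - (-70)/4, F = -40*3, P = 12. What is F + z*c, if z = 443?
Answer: 25897/2 ≈ 12949.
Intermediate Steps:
F = -120
c = 59/2 (c = 12 - (-70)/4 = 12 - 7*(-5/2) = 12 + 35/2 = 59/2 ≈ 29.500)
F + z*c = -120 + 443*(59/2) = -120 + 26137/2 = 25897/2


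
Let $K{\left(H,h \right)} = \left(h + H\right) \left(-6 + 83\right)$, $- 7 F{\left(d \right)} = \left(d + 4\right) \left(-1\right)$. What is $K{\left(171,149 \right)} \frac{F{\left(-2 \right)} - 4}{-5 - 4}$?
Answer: $\frac{91520}{9} \approx 10169.0$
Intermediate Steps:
$F{\left(d \right)} = \frac{4}{7} + \frac{d}{7}$ ($F{\left(d \right)} = - \frac{\left(d + 4\right) \left(-1\right)}{7} = - \frac{\left(4 + d\right) \left(-1\right)}{7} = - \frac{-4 - d}{7} = \frac{4}{7} + \frac{d}{7}$)
$K{\left(H,h \right)} = 77 H + 77 h$ ($K{\left(H,h \right)} = \left(H + h\right) 77 = 77 H + 77 h$)
$K{\left(171,149 \right)} \frac{F{\left(-2 \right)} - 4}{-5 - 4} = \left(77 \cdot 171 + 77 \cdot 149\right) \frac{\left(\frac{4}{7} + \frac{1}{7} \left(-2\right)\right) - 4}{-5 - 4} = \left(13167 + 11473\right) \frac{\left(\frac{4}{7} - \frac{2}{7}\right) - 4}{-9} = 24640 \left(\frac{2}{7} - 4\right) \left(- \frac{1}{9}\right) = 24640 \left(\left(- \frac{26}{7}\right) \left(- \frac{1}{9}\right)\right) = 24640 \cdot \frac{26}{63} = \frac{91520}{9}$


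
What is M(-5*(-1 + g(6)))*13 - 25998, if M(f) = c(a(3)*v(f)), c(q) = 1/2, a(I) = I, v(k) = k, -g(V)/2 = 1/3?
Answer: -51983/2 ≈ -25992.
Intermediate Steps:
g(V) = -2/3
c(q) = 1/2
M(f) = 1/2
M(-5*(-1 + g(6)))*13 - 25998 = (1/2)*13 - 25998 = 13/2 - 25998 = -51983/2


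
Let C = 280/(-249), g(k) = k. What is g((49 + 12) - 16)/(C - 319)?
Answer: -11205/79711 ≈ -0.14057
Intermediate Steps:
C = -280/249 (C = 280*(-1/249) = -280/249 ≈ -1.1245)
g((49 + 12) - 16)/(C - 319) = ((49 + 12) - 16)/(-280/249 - 319) = (61 - 16)/(-79711/249) = 45*(-249/79711) = -11205/79711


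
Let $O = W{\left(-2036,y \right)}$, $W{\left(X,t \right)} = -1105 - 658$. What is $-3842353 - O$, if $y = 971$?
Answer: $-3840590$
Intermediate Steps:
$W{\left(X,t \right)} = -1763$ ($W{\left(X,t \right)} = -1105 - 658 = -1763$)
$O = -1763$
$-3842353 - O = -3842353 - -1763 = -3842353 + 1763 = -3840590$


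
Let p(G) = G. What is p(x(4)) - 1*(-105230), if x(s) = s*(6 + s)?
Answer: 105270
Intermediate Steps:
p(x(4)) - 1*(-105230) = 4*(6 + 4) - 1*(-105230) = 4*10 + 105230 = 40 + 105230 = 105270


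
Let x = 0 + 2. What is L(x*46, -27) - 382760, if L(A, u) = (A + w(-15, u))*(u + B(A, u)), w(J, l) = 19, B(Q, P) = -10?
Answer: -386867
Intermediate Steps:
x = 2
L(A, u) = (-10 + u)*(19 + A) (L(A, u) = (A + 19)*(u - 10) = (19 + A)*(-10 + u) = (-10 + u)*(19 + A))
L(x*46, -27) - 382760 = (-190 - 20*46 + 19*(-27) + (2*46)*(-27)) - 382760 = (-190 - 10*92 - 513 + 92*(-27)) - 382760 = (-190 - 920 - 513 - 2484) - 382760 = -4107 - 382760 = -386867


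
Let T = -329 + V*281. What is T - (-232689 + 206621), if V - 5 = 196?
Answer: 82220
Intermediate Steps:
V = 201 (V = 5 + 196 = 201)
T = 56152 (T = -329 + 201*281 = -329 + 56481 = 56152)
T - (-232689 + 206621) = 56152 - (-232689 + 206621) = 56152 - 1*(-26068) = 56152 + 26068 = 82220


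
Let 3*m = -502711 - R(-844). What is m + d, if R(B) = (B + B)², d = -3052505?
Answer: -12509570/3 ≈ -4.1699e+6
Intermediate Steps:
R(B) = 4*B² (R(B) = (2*B)² = 4*B²)
m = -3352055/3 (m = (-502711 - 4*(-844)²)/3 = (-502711 - 4*712336)/3 = (-502711 - 1*2849344)/3 = (-502711 - 2849344)/3 = (⅓)*(-3352055) = -3352055/3 ≈ -1.1174e+6)
m + d = -3352055/3 - 3052505 = -12509570/3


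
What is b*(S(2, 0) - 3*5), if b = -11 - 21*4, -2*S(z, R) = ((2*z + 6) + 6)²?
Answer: 13585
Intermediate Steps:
S(z, R) = -(12 + 2*z)²/2 (S(z, R) = -((2*z + 6) + 6)²/2 = -((6 + 2*z) + 6)²/2 = -(12 + 2*z)²/2)
b = -95 (b = -11 - 84 = -95)
b*(S(2, 0) - 3*5) = -95*(-2*(6 + 2)² - 3*5) = -95*(-2*8² - 15) = -95*(-2*64 - 15) = -95*(-128 - 15) = -95*(-143) = 13585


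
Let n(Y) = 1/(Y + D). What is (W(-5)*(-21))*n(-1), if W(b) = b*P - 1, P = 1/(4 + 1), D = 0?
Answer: -42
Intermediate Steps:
P = ⅕ (P = 1/5 = ⅕ ≈ 0.20000)
n(Y) = 1/Y (n(Y) = 1/(Y + 0) = 1/Y)
W(b) = -1 + b/5 (W(b) = b*(⅕) - 1 = b/5 - 1 = -1 + b/5)
(W(-5)*(-21))*n(-1) = ((-1 + (⅕)*(-5))*(-21))/(-1) = ((-1 - 1)*(-21))*(-1) = -2*(-21)*(-1) = 42*(-1) = -42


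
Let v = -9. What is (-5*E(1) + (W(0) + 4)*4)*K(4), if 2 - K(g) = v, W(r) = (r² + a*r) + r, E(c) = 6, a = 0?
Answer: -154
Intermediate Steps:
W(r) = r + r² (W(r) = (r² + 0*r) + r = (r² + 0) + r = r² + r = r + r²)
K(g) = 11 (K(g) = 2 - 1*(-9) = 2 + 9 = 11)
(-5*E(1) + (W(0) + 4)*4)*K(4) = (-5*6 + (0*(1 + 0) + 4)*4)*11 = (-30 + (0*1 + 4)*4)*11 = (-30 + (0 + 4)*4)*11 = (-30 + 4*4)*11 = (-30 + 16)*11 = -14*11 = -154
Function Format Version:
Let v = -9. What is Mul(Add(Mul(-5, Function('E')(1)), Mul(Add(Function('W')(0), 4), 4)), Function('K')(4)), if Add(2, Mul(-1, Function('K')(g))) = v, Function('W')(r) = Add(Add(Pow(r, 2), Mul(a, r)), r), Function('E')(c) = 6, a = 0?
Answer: -154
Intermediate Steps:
Function('W')(r) = Add(r, Pow(r, 2)) (Function('W')(r) = Add(Add(Pow(r, 2), Mul(0, r)), r) = Add(Add(Pow(r, 2), 0), r) = Add(Pow(r, 2), r) = Add(r, Pow(r, 2)))
Function('K')(g) = 11 (Function('K')(g) = Add(2, Mul(-1, -9)) = Add(2, 9) = 11)
Mul(Add(Mul(-5, Function('E')(1)), Mul(Add(Function('W')(0), 4), 4)), Function('K')(4)) = Mul(Add(Mul(-5, 6), Mul(Add(Mul(0, Add(1, 0)), 4), 4)), 11) = Mul(Add(-30, Mul(Add(Mul(0, 1), 4), 4)), 11) = Mul(Add(-30, Mul(Add(0, 4), 4)), 11) = Mul(Add(-30, Mul(4, 4)), 11) = Mul(Add(-30, 16), 11) = Mul(-14, 11) = -154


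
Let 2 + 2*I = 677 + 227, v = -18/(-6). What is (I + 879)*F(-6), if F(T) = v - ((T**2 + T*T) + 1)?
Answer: -93100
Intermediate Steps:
v = 3 (v = -18*(-1/6) = 3)
I = 451 (I = -1 + (677 + 227)/2 = -1 + (1/2)*904 = -1 + 452 = 451)
F(T) = 2 - 2*T**2 (F(T) = 3 - ((T**2 + T*T) + 1) = 3 - ((T**2 + T**2) + 1) = 3 - (2*T**2 + 1) = 3 - (1 + 2*T**2) = 3 + (-1 - 2*T**2) = 2 - 2*T**2)
(I + 879)*F(-6) = (451 + 879)*(2 - 2*(-6)**2) = 1330*(2 - 2*36) = 1330*(2 - 72) = 1330*(-70) = -93100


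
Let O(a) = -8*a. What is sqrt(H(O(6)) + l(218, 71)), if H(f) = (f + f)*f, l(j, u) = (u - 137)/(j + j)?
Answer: sqrt(218983398)/218 ≈ 67.881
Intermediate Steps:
l(j, u) = (-137 + u)/(2*j) (l(j, u) = (-137 + u)/((2*j)) = (-137 + u)*(1/(2*j)) = (-137 + u)/(2*j))
H(f) = 2*f**2 (H(f) = (2*f)*f = 2*f**2)
sqrt(H(O(6)) + l(218, 71)) = sqrt(2*(-8*6)**2 + (1/2)*(-137 + 71)/218) = sqrt(2*(-48)**2 + (1/2)*(1/218)*(-66)) = sqrt(2*2304 - 33/218) = sqrt(4608 - 33/218) = sqrt(1004511/218) = sqrt(218983398)/218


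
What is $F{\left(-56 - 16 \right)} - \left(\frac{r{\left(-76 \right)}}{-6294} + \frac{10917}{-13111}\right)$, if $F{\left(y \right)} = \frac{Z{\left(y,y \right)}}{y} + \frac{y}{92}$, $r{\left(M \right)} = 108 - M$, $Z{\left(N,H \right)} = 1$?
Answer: $\frac{1489444031}{22775694984} \approx 0.065396$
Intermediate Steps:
$F{\left(y \right)} = \frac{1}{y} + \frac{y}{92}$ ($F{\left(y \right)} = 1 \frac{1}{y} + \frac{y}{92} = \frac{1}{y} + y \frac{1}{92} = \frac{1}{y} + \frac{y}{92}$)
$F{\left(-56 - 16 \right)} - \left(\frac{r{\left(-76 \right)}}{-6294} + \frac{10917}{-13111}\right) = \left(\frac{1}{-56 - 16} + \frac{-56 - 16}{92}\right) - \left(\frac{108 - -76}{-6294} + \frac{10917}{-13111}\right) = \left(\frac{1}{-72} + \frac{1}{92} \left(-72\right)\right) - \left(\left(108 + 76\right) \left(- \frac{1}{6294}\right) + 10917 \left(- \frac{1}{13111}\right)\right) = \left(- \frac{1}{72} - \frac{18}{23}\right) - \left(184 \left(- \frac{1}{6294}\right) - \frac{10917}{13111}\right) = - \frac{1319}{1656} - \left(- \frac{92}{3147} - \frac{10917}{13111}\right) = - \frac{1319}{1656} - - \frac{35562011}{41260317} = - \frac{1319}{1656} + \frac{35562011}{41260317} = \frac{1489444031}{22775694984}$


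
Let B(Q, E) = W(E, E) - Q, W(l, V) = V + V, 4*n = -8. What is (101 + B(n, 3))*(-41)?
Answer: -4469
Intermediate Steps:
n = -2 (n = (¼)*(-8) = -2)
W(l, V) = 2*V
B(Q, E) = -Q + 2*E (B(Q, E) = 2*E - Q = -Q + 2*E)
(101 + B(n, 3))*(-41) = (101 + (-1*(-2) + 2*3))*(-41) = (101 + (2 + 6))*(-41) = (101 + 8)*(-41) = 109*(-41) = -4469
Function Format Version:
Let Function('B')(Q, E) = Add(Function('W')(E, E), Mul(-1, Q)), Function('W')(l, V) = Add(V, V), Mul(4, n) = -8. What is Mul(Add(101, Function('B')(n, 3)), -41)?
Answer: -4469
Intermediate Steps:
n = -2 (n = Mul(Rational(1, 4), -8) = -2)
Function('W')(l, V) = Mul(2, V)
Function('B')(Q, E) = Add(Mul(-1, Q), Mul(2, E)) (Function('B')(Q, E) = Add(Mul(2, E), Mul(-1, Q)) = Add(Mul(-1, Q), Mul(2, E)))
Mul(Add(101, Function('B')(n, 3)), -41) = Mul(Add(101, Add(Mul(-1, -2), Mul(2, 3))), -41) = Mul(Add(101, Add(2, 6)), -41) = Mul(Add(101, 8), -41) = Mul(109, -41) = -4469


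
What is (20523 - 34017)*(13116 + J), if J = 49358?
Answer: -843024156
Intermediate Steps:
(20523 - 34017)*(13116 + J) = (20523 - 34017)*(13116 + 49358) = -13494*62474 = -843024156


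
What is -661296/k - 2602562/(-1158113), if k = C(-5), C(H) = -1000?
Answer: 96057257056/144764125 ≈ 663.54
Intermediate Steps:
k = -1000
-661296/k - 2602562/(-1158113) = -661296/(-1000) - 2602562/(-1158113) = -661296*(-1/1000) - 2602562*(-1/1158113) = 82662/125 + 2602562/1158113 = 96057257056/144764125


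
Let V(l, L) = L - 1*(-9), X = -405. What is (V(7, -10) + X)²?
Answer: 164836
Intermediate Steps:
V(l, L) = 9 + L (V(l, L) = L + 9 = 9 + L)
(V(7, -10) + X)² = ((9 - 10) - 405)² = (-1 - 405)² = (-406)² = 164836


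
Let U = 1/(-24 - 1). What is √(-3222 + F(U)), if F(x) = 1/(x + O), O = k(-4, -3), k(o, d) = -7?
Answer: I*√6238067/44 ≈ 56.764*I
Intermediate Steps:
U = -1/25 (U = 1/(-25) = -1/25 ≈ -0.040000)
O = -7
F(x) = 1/(-7 + x) (F(x) = 1/(x - 7) = 1/(-7 + x))
√(-3222 + F(U)) = √(-3222 + 1/(-7 - 1/25)) = √(-3222 + 1/(-176/25)) = √(-3222 - 25/176) = √(-567097/176) = I*√6238067/44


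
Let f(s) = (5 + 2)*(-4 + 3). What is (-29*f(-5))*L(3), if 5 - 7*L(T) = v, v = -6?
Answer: 319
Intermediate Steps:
L(T) = 11/7 (L(T) = 5/7 - 1/7*(-6) = 5/7 + 6/7 = 11/7)
f(s) = -7 (f(s) = 7*(-1) = -7)
(-29*f(-5))*L(3) = -29*(-7)*(11/7) = 203*(11/7) = 319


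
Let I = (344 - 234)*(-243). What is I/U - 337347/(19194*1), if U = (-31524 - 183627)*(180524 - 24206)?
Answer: -210104537518419/11954298320398 ≈ -17.576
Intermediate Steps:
I = -26730 (I = 110*(-243) = -26730)
U = -33631974018 (U = -215151*156318 = -33631974018)
I/U - 337347/(19194*1) = -26730/(-33631974018) - 337347/(19194*1) = -26730*(-1/33631974018) - 337347/19194 = 1485/1868443001 - 337347*1/19194 = 1485/1868443001 - 112449/6398 = -210104537518419/11954298320398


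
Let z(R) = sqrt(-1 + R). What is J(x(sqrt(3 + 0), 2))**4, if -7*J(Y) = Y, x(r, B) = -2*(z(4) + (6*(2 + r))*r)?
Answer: 3080304/343 + 12445056*sqrt(3)/2401 ≈ 17958.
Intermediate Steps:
x(r, B) = -2*sqrt(3) - 2*r*(12 + 6*r) (x(r, B) = -2*(sqrt(-1 + 4) + (6*(2 + r))*r) = -2*(sqrt(3) + (12 + 6*r)*r) = -2*(sqrt(3) + r*(12 + 6*r)) = -2*sqrt(3) - 2*r*(12 + 6*r))
J(Y) = -Y/7
J(x(sqrt(3 + 0), 2))**4 = (-(-24*sqrt(3 + 0) - 12*(sqrt(3 + 0))**2 - 2*sqrt(3))/7)**4 = (-(-24*sqrt(3) - 12*(sqrt(3))**2 - 2*sqrt(3))/7)**4 = (-(-24*sqrt(3) - 12*3 - 2*sqrt(3))/7)**4 = (-(-24*sqrt(3) - 36 - 2*sqrt(3))/7)**4 = (-(-36 - 26*sqrt(3))/7)**4 = (36/7 + 26*sqrt(3)/7)**4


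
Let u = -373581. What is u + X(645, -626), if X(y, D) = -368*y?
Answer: -610941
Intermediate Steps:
u + X(645, -626) = -373581 - 368*645 = -373581 - 237360 = -610941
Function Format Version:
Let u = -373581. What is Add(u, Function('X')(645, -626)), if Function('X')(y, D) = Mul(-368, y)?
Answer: -610941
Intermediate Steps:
Add(u, Function('X')(645, -626)) = Add(-373581, Mul(-368, 645)) = Add(-373581, -237360) = -610941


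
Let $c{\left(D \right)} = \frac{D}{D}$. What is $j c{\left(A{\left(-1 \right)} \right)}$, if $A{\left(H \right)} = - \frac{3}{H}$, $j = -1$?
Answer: $-1$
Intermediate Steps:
$c{\left(D \right)} = 1$
$j c{\left(A{\left(-1 \right)} \right)} = \left(-1\right) 1 = -1$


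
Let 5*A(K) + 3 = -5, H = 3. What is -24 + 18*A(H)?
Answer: -264/5 ≈ -52.800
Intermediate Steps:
A(K) = -8/5 (A(K) = -⅗ + (⅕)*(-5) = -⅗ - 1 = -8/5)
-24 + 18*A(H) = -24 + 18*(-8/5) = -24 - 144/5 = -264/5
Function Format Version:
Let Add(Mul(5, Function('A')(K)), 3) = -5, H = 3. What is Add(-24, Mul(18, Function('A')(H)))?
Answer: Rational(-264, 5) ≈ -52.800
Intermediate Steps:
Function('A')(K) = Rational(-8, 5) (Function('A')(K) = Add(Rational(-3, 5), Mul(Rational(1, 5), -5)) = Add(Rational(-3, 5), -1) = Rational(-8, 5))
Add(-24, Mul(18, Function('A')(H))) = Add(-24, Mul(18, Rational(-8, 5))) = Add(-24, Rational(-144, 5)) = Rational(-264, 5)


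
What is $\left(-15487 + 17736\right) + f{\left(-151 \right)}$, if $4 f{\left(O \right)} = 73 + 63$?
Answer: $2283$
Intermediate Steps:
$f{\left(O \right)} = 34$ ($f{\left(O \right)} = \frac{73 + 63}{4} = \frac{1}{4} \cdot 136 = 34$)
$\left(-15487 + 17736\right) + f{\left(-151 \right)} = \left(-15487 + 17736\right) + 34 = 2249 + 34 = 2283$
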